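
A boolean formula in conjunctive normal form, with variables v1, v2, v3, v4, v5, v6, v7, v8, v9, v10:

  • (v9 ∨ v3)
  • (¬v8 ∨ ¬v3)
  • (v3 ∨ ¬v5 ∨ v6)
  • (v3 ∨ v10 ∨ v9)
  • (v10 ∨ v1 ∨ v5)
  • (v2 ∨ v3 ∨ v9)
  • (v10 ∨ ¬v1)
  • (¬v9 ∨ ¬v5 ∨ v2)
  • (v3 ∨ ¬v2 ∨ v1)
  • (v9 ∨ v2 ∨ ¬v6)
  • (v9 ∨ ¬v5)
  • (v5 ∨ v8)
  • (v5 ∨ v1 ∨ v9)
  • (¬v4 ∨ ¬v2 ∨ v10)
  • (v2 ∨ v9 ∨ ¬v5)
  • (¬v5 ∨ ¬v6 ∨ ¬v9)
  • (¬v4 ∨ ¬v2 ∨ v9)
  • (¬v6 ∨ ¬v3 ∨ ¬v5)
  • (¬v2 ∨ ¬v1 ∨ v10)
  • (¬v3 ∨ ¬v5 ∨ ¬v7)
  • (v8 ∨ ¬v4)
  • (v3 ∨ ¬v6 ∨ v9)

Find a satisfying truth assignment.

v1=True, v2=True, v3=False, v4=True, v5=False, v6=False, v7=False, v8=True, v9=True, v10=True

Check each clause:
  1. (v9 ∨ v3) — v9 is true.
  2. (¬v3 ∨ ¬v8) — ¬v3 is true.
  3. (v6 ∨ v3 ∨ ¬v5) — ¬v5 is true.
  4. (v3 ∨ v10 ∨ v9) — v9 is true.
  5. (v1 ∨ v10 ∨ v5) — v1 is true.
  6. (v3 ∨ v9 ∨ v2) — v9 is true.
  7. (v10 ∨ ¬v1) — v10 is true.
  8. (¬v5 ∨ v2 ∨ ¬v9) — v2 is true.
  9. (v3 ∨ ¬v2 ∨ v1) — v1 is true.
  10. (v2 ∨ v9 ∨ ¬v6) — v9 is true.
  11. (¬v5 ∨ v9) — v9 is true.
  12. (v8 ∨ v5) — v8 is true.
  13. (v5 ∨ v9 ∨ v1) — v9 is true.
  14. (¬v2 ∨ v10 ∨ ¬v4) — v10 is true.
  15. (¬v5 ∨ v2 ∨ v9) — v9 is true.
  16. (¬v5 ∨ ¬v6 ∨ ¬v9) — ¬v6 is true.
  17. (¬v4 ∨ ¬v2 ∨ v9) — v9 is true.
  18. (¬v6 ∨ ¬v3 ∨ ¬v5) — ¬v6 is true.
  19. (¬v1 ∨ ¬v2 ∨ v10) — v10 is true.
  20. (¬v3 ∨ ¬v5 ∨ ¬v7) — ¬v7 is true.
  21. (v8 ∨ ¬v4) — v8 is true.
  22. (v9 ∨ v3 ∨ ¬v6) — v9 is true.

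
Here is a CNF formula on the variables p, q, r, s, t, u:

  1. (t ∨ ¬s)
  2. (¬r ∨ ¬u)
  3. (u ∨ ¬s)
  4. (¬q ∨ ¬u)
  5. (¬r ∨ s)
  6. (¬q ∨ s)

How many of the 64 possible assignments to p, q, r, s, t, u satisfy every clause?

10

Split on s, then u.
  s=T, u=T: remaining (p,q,r,t) ∈ {(F,F,F,T); (T,F,F,T)} — 2.
  s=T, u=F: a clause becomes empty — 0.
  s=F, u=T: remaining (p,q,r,t) ∈ {(F,F,F,F); (F,F,F,T); (T,F,F,F); (T,F,F,T)} — 4.
  s=F, u=F: remaining (p,q,r,t) ∈ {(F,F,F,F); (F,F,F,T); (T,F,F,F); (T,F,F,T)} — 4.
Total: 2 + 0 + 4 + 4 = 10.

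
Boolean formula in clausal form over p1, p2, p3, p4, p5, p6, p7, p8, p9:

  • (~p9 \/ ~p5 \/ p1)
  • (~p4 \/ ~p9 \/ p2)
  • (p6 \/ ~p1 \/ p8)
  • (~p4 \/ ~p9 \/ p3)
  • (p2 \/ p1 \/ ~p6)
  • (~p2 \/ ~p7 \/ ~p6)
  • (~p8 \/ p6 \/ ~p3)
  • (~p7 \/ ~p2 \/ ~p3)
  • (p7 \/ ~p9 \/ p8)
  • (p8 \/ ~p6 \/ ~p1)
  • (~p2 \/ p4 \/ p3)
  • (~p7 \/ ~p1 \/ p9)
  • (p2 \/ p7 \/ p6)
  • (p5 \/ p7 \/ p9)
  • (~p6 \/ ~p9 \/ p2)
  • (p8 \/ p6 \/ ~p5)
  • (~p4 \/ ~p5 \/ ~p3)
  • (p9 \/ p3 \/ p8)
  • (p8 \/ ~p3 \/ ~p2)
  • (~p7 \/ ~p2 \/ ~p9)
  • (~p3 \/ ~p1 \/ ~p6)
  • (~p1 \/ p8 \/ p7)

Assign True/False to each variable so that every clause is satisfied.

p1=False, p2=True, p3=True, p4=False, p5=True, p6=True, p7=False, p8=True, p9=False

Try p1 = False.
Try p2 = True.
For the remaining variables, p3 = True, p4 = False, p5 = True, p6 = True, p7 = False, p8 = True, p9 = False works.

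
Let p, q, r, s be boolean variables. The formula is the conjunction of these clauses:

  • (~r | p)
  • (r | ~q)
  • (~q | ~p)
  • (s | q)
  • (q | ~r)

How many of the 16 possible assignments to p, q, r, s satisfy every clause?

2

The models are:
  p=0 q=0 r=0 s=1
  p=1 q=0 r=0 s=1
Count: 2.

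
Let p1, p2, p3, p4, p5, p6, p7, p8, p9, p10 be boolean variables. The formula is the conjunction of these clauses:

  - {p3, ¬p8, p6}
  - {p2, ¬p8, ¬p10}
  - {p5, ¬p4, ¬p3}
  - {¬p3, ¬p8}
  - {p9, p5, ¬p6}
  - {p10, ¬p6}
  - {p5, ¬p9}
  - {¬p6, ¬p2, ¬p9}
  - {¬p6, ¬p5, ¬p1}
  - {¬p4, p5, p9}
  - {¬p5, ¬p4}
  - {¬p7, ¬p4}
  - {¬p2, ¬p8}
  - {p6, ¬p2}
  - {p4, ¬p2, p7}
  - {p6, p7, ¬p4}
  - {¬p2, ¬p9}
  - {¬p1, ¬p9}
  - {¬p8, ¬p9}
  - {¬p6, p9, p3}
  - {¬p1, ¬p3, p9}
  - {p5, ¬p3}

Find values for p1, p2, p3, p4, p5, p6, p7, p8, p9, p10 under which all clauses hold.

p1 occurs only negated in the remaining clauses — set p1 = False.
p8 occurs only negated in the remaining clauses — set p8 = False.
Try p2 = False.
For the remaining variables, p3 = False, p4 = False, p5 = True, p6 = False, p7 = False, p9 = True, p10 = False works.
Every clause has at least one true literal under this assignment.

p1=0, p2=0, p3=0, p4=0, p5=1, p6=0, p7=0, p8=0, p9=1, p10=0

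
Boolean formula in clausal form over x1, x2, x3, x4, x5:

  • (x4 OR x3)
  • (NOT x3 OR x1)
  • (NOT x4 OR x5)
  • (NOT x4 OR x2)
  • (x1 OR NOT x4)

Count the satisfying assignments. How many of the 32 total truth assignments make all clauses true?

6

The models are:
  x1=1 x2=0 x3=1 x4=0 x5=0
  x1=1 x2=0 x3=1 x4=0 x5=1
  x1=1 x2=1 x3=0 x4=1 x5=1
  x1=1 x2=1 x3=1 x4=0 x5=0
  x1=1 x2=1 x3=1 x4=0 x5=1
  x1=1 x2=1 x3=1 x4=1 x5=1
Count: 6.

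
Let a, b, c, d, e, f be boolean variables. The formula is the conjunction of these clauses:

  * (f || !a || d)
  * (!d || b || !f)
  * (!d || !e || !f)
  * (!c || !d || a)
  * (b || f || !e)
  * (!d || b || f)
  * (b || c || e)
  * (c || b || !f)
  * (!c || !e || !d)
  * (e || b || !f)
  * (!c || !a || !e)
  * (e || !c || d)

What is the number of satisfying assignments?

Case analysis on d and e:
  d=T, e=T: remaining (a,b,c,f) ∈ {(F,T,F,F); (T,T,F,F)} — 2.
  d=T, e=F: f free; 3 ways for (a,b,c) × 2^1 = 6.
  d=F, e=T: 6 of the 16 assignments to (a,b,c,f) work.
  d=F, e=F: remaining (a,b,c,f) ∈ {(F,T,F,F); (F,T,F,T); (T,T,F,T)} — 3.
Total: 2 + 6 + 6 + 3 = 17.

17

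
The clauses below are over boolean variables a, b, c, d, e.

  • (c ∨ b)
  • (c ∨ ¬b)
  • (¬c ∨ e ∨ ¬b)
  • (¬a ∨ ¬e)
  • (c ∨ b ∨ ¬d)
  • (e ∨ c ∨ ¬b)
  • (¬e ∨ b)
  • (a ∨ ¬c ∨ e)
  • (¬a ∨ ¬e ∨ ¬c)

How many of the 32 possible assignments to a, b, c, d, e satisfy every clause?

The models are:
  a=F b=T c=T d=F e=T
  a=F b=T c=T d=T e=T
  a=T b=F c=T d=F e=F
  a=T b=F c=T d=T e=F
That's 4 in total.

4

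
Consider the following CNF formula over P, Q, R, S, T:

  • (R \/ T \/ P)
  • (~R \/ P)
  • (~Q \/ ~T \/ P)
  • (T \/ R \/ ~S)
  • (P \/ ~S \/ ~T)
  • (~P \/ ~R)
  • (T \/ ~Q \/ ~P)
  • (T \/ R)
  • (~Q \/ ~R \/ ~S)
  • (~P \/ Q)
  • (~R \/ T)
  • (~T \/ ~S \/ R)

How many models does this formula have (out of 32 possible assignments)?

The models are:
  P=0 Q=0 R=0 S=0 T=1
  P=1 Q=1 R=0 S=0 T=1
That's 2 in total.

2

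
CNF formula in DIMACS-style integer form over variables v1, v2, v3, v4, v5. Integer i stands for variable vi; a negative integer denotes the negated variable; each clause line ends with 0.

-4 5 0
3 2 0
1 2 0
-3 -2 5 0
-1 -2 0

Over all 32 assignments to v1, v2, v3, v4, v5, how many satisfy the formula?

8

The models are:
  v1=F v2=T v3=F v4=F v5=F
  v1=F v2=T v3=F v4=F v5=T
  v1=F v2=T v3=F v4=T v5=T
  v1=F v2=T v3=T v4=F v5=T
  v1=F v2=T v3=T v4=T v5=T
  v1=T v2=F v3=T v4=F v5=F
  v1=T v2=F v3=T v4=F v5=T
  v1=T v2=F v3=T v4=T v5=T
That's 8 in total.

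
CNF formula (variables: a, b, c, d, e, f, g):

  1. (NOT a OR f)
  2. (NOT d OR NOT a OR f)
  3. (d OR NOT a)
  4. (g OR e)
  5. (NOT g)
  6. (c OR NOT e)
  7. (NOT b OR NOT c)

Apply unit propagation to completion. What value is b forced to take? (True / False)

Unit clause (NOT g) sets g = False.
(e OR g): since g = False, the clause reduces to (e). e = True.
(c OR NOT e) with e = True leaves only c, so c = True.
(NOT b OR NOT c) with c = True leaves only NOT b, so b = False.

False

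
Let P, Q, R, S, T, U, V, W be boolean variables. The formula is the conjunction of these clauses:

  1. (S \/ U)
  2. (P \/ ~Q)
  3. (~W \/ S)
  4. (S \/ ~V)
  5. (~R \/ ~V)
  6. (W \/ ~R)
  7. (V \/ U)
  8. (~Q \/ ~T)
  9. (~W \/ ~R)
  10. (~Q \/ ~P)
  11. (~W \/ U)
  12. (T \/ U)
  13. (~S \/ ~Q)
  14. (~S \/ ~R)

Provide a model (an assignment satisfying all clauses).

P=F  Q=F  R=F  S=T  T=F  U=T  V=F  W=T

Pure literal: Q appears only negated; assign Q = False.
R occurs only negated in the remaining clauses — set R = False.
Branch on S: take S = True.
Set T = False and propagate.
  then U is forced to True.
P, V, W are now unconstrained; take P = False, V = False, W = True.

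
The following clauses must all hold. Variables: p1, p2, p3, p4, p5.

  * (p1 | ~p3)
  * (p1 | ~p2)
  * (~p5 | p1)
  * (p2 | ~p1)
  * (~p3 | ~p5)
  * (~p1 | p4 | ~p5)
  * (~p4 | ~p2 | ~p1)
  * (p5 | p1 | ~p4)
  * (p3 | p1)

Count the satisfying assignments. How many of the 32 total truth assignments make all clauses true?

2

The models are:
  p1=T p2=T p3=F p4=F p5=F
  p1=T p2=T p3=T p4=F p5=F
Count: 2.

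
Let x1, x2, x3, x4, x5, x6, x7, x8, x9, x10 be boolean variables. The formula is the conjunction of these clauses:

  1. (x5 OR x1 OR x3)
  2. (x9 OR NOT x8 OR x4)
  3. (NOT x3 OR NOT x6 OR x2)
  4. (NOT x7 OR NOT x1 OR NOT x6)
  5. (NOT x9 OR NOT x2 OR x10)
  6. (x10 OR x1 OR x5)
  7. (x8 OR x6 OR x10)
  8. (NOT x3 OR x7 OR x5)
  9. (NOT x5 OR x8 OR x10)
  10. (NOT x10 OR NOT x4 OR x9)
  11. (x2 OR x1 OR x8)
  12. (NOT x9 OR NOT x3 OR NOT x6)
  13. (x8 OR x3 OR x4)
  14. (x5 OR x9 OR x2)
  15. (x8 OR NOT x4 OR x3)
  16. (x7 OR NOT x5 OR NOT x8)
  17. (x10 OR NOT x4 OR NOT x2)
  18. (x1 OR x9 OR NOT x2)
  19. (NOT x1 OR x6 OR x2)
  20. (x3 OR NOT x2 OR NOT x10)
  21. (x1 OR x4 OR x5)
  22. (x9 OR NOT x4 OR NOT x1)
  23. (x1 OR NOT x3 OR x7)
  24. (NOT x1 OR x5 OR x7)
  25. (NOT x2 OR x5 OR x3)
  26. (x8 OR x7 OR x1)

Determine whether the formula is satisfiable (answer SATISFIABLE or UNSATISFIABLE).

Branch on x1: take x1 = True.
Branch on x2: take x2 = True.
Branch on x3: take x3 = True.
For the remaining variables, x4 = True, x5 = True, x6 = False, x7 = True, x8 = False, x9 = True, x10 = True works.
So x1=1, x2=1, x3=1, x4=1, x5=1, x6=0, x7=1, x8=0, x9=1, x10=1 is a satisfying assignment.

SATISFIABLE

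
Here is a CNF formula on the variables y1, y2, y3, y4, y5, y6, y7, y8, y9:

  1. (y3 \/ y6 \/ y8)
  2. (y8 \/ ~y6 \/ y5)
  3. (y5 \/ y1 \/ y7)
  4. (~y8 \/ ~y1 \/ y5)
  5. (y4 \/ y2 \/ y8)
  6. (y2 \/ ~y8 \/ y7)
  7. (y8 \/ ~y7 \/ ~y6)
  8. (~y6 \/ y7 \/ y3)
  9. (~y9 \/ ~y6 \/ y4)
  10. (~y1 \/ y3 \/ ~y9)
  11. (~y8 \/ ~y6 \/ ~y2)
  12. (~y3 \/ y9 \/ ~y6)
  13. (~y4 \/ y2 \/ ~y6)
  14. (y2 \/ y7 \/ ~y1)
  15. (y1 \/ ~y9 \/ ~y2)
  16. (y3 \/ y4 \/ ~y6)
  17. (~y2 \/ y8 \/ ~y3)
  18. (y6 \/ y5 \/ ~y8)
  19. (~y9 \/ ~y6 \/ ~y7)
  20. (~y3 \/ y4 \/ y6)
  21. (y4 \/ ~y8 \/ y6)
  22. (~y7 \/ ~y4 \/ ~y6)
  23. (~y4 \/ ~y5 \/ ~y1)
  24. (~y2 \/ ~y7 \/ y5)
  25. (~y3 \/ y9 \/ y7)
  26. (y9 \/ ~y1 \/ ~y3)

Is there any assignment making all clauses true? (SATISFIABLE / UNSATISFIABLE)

SATISFIABLE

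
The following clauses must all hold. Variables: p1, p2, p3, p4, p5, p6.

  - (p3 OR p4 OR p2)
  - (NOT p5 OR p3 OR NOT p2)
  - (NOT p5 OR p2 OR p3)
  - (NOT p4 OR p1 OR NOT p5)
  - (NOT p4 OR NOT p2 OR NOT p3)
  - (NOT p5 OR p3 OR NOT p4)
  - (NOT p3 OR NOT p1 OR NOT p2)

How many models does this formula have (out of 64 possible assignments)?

30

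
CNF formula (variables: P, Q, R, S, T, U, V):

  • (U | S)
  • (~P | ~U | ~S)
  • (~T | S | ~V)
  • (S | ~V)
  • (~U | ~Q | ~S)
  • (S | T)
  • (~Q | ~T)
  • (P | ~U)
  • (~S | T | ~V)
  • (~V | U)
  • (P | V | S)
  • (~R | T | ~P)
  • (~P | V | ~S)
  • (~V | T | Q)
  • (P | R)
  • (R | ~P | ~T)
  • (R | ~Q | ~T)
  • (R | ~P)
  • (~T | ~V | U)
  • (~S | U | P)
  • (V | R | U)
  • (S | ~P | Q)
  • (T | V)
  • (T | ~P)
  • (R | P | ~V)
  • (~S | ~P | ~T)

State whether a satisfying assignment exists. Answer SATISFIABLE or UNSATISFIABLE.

P = True:
  propagation gives R=True, T=True, Q=False, S=True; an empty clause results — contradiction.
P = False:
  propagation gives U=False, S=True; an empty clause results — contradiction.
Every branch closes, so no satisfying assignment exists.

UNSATISFIABLE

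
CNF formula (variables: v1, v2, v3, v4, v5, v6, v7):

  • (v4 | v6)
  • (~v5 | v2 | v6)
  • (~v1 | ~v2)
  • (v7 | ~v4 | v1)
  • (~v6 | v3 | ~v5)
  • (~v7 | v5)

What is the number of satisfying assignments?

22

Case analysis on v5 and v6:
  v5=T, v6=T: 10 of the 32 assignments to (v1,v2,v3,v4,v7) work.
  v5=T, v6=F: remaining (v1,v2,v3,v4,v7) ∈ {(F,T,F,T,T); (F,T,T,T,T)} — 2.
  v5=F, v6=T: v3 free; 4 ways for (v1,v2,v4,v7) × 2^1 = 8.
  v5=F, v6=F: remaining (v1,v2,v3,v4,v7) ∈ {(T,F,F,T,F); (T,F,T,T,F)} — 2.
Total: 10 + 2 + 8 + 2 = 22.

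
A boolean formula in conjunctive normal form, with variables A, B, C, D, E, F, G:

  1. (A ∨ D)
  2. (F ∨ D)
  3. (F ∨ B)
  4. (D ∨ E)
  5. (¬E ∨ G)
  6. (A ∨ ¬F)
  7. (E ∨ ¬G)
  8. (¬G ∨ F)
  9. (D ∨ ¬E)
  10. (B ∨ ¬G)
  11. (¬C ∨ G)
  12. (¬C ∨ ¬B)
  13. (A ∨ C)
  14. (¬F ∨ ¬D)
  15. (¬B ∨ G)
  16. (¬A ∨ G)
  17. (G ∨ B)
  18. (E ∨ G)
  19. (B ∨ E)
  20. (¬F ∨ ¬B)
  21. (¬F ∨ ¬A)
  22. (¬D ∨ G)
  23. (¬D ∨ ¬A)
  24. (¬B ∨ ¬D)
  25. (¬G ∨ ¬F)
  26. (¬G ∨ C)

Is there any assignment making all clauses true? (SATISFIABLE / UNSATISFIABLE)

G = True:
  propagation gives E=True, F=True; an empty clause results — contradiction.
G = False:
  propagation gives E=False; an empty clause results — contradiction.
Every branch closes, so no satisfying assignment exists.

UNSATISFIABLE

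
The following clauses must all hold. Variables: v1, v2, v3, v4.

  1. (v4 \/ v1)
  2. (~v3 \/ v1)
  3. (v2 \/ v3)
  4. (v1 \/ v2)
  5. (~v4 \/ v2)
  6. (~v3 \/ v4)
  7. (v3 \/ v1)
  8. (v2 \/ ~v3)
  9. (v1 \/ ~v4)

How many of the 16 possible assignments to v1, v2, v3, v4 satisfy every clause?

3

The models are:
  v1=1 v2=1 v3=0 v4=0
  v1=1 v2=1 v3=0 v4=1
  v1=1 v2=1 v3=1 v4=1
Count: 3.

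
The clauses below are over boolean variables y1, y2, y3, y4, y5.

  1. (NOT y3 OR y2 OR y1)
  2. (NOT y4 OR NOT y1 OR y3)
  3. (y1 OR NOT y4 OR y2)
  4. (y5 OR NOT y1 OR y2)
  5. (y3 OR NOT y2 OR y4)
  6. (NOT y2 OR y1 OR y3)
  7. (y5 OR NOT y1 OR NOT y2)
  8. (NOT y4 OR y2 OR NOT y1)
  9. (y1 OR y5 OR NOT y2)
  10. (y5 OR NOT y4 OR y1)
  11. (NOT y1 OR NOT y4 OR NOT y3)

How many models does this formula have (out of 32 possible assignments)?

7

Satisfying assignments:
  y1=0 y2=0 y3=0 y4=0 y5=0
  y1=0 y2=0 y3=0 y4=0 y5=1
  y1=0 y2=1 y3=1 y4=0 y5=1
  y1=0 y2=1 y3=1 y4=1 y5=1
  y1=1 y2=0 y3=0 y4=0 y5=1
  y1=1 y2=0 y3=1 y4=0 y5=1
  y1=1 y2=1 y3=1 y4=0 y5=1
That's 7 in total.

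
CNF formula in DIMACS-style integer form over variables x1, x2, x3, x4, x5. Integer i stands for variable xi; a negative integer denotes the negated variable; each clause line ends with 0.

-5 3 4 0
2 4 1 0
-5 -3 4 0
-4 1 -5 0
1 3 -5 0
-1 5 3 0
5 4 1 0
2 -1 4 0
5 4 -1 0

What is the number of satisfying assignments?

10

Case analysis on x1 and x4:
  x1=1, x4=1: x2 free; 3 ways for (x3,x5) × 2^1 = 6.
  x1=1, x4=0: a clause becomes empty — 0.
  x1=0, x4=1: remaining (x2,x3,x5) ∈ {(0,0,0); (0,1,0); (1,0,0); (1,1,0)} — 4.
  x1=0, x4=0: a clause becomes empty — 0.
Total: 6 + 0 + 4 + 0 = 10.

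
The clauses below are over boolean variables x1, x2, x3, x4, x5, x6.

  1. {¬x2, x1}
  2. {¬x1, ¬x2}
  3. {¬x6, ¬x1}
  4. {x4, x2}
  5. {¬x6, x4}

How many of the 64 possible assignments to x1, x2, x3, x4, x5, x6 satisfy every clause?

Case analysis on x1 and x2:
  x1=T, x2=T: a clause becomes empty — 0.
  x1=T, x2=F: remaining (x3,x4,x5,x6) ∈ {(F,T,F,F); (F,T,T,F); (T,T,F,F); (T,T,T,F)} — 4.
  x1=F, x2=T: a clause becomes empty — 0.
  x1=F, x2=F: forces x4=T; x3, x5, x6 free → 2^3 = 8.
Total: 0 + 4 + 0 + 8 = 12.

12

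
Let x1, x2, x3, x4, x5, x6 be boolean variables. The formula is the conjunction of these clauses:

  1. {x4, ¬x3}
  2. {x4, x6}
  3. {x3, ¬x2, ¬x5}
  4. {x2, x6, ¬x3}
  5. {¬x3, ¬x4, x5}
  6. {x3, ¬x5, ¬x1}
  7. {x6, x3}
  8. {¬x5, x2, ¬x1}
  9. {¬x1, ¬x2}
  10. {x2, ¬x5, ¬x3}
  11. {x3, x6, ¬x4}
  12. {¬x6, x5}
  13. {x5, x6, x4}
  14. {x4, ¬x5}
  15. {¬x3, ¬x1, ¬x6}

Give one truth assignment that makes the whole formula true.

Pure literal: x1 appears only negated; assign x1 = False.
Set x2 = True and propagate.
Set x3 = True and propagate.
  then x4 is forced to True.
  then x5 is forced to True.
x6 is now unconstrained; take x6 = False.

x1=False  x2=True  x3=True  x4=True  x5=True  x6=False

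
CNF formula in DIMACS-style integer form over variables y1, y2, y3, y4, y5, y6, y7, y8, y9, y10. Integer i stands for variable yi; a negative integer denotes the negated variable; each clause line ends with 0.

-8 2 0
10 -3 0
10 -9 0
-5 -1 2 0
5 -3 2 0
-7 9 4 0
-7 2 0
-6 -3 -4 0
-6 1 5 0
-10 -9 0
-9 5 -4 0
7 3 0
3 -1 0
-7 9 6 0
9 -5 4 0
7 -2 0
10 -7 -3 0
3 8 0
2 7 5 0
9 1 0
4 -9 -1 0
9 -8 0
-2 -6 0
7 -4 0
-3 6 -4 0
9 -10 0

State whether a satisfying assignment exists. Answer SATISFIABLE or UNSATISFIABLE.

y9 = True:
  propagation gives y10=True; an empty clause results — contradiction.
y9 = False:
  propagation gives y1=True, y3=True, y10=True; an empty clause results — contradiction.
Every branch closes, so no satisfying assignment exists.

UNSATISFIABLE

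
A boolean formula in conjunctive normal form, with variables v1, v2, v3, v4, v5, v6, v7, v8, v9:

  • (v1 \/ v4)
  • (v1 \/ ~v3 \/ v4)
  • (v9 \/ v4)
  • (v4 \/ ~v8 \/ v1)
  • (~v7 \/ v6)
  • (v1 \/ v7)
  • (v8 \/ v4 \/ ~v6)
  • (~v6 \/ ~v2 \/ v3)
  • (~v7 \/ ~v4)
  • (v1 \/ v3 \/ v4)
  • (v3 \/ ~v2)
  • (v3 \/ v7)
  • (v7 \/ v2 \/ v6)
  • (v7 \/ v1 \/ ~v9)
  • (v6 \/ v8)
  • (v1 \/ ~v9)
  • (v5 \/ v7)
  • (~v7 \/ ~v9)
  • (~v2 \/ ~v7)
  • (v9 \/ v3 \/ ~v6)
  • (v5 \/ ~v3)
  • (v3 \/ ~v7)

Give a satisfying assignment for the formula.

v1=T, v2=F, v3=T, v4=T, v5=T, v6=T, v7=F, v8=F, v9=F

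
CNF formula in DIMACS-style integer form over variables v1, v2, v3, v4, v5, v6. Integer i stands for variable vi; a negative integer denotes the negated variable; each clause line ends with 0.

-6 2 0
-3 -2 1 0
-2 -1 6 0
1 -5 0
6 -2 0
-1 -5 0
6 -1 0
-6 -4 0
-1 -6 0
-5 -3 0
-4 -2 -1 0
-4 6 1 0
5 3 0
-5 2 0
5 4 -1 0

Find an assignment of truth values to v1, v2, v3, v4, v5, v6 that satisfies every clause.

v1 = False, v2 = False, v3 = True, v4 = False, v5 = False, v6 = False

Check each clause:
  1. (v2 | ~v6) — ~v6 is true.
  2. (v1 | ~v2 | ~v3) — ~v2 is true.
  3. (~v1 | ~v2 | v6) — ~v1 is true.
  4. (~v5 | v1) — ~v5 is true.
  5. (v6 | ~v2) — ~v2 is true.
  6. (~v5 | ~v1) — ~v5 is true.
  7. (~v1 | v6) — ~v1 is true.
  8. (~v4 | ~v6) — ~v6 is true.
  9. (~v1 | ~v6) — ~v6 is true.
  10. (~v5 | ~v3) — ~v5 is true.
  11. (~v1 | ~v2 | ~v4) — ~v4 is true.
  12. (v1 | ~v4 | v6) — ~v4 is true.
  13. (v3 | v5) — v3 is true.
  14. (~v5 | v2) — ~v5 is true.
  15. (v4 | ~v1 | v5) — ~v1 is true.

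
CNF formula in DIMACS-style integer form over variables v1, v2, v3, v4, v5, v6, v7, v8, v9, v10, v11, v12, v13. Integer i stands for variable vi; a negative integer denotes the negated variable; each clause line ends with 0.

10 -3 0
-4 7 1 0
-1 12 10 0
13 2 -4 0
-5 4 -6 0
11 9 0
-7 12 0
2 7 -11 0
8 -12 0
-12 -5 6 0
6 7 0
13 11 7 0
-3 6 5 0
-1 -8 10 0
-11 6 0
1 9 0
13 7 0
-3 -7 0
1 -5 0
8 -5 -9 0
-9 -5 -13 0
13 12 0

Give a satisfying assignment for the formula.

v1=F, v2=T, v3=T, v4=F, v5=F, v6=T, v7=F, v8=T, v9=T, v10=T, v11=T, v12=F, v13=T

Check each clause:
  1. (~v3 \/ v10) — v10 is true.
  2. (v7 \/ ~v4 \/ v1) — ~v4 is true.
  3. (v10 \/ v12 \/ ~v1) — v10 is true.
  4. (~v4 \/ v13 \/ v2) — v2 is true.
  5. (v4 \/ ~v5 \/ ~v6) — ~v5 is true.
  6. (v9 \/ v11) — v9 is true.
  7. (v12 \/ ~v7) — ~v7 is true.
  8. (v7 \/ ~v11 \/ v2) — v2 is true.
  9. (v8 \/ ~v12) — v8 is true.
  10. (~v5 \/ ~v12 \/ v6) — ~v5 is true.
  11. (v7 \/ v6) — v6 is true.
  12. (v7 \/ v13 \/ v11) — v11 is true.
  13. (v5 \/ ~v3 \/ v6) — v6 is true.
  14. (v10 \/ ~v1 \/ ~v8) — v10 is true.
  15. (v6 \/ ~v11) — v6 is true.
  16. (v1 \/ v9) — v9 is true.
  17. (v13 \/ v7) — v13 is true.
  18. (~v7 \/ ~v3) — ~v7 is true.
  19. (~v5 \/ v1) — ~v5 is true.
  20. (v8 \/ ~v5 \/ ~v9) — v8 is true.
  21. (~v13 \/ ~v9 \/ ~v5) — ~v5 is true.
  22. (v13 \/ v12) — v13 is true.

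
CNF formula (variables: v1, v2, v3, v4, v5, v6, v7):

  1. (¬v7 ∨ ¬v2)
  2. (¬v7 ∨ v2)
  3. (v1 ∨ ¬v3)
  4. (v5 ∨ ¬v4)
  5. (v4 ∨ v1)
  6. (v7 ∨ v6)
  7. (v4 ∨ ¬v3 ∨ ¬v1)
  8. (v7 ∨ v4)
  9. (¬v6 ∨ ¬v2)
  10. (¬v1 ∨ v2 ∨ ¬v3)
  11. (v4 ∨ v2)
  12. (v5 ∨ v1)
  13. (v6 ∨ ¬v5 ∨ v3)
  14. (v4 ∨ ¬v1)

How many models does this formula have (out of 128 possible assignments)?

2

Satisfying assignments:
  v1=0 v2=0 v3=0 v4=1 v5=1 v6=1 v7=0
  v1=1 v2=0 v3=0 v4=1 v5=1 v6=1 v7=0
Count: 2.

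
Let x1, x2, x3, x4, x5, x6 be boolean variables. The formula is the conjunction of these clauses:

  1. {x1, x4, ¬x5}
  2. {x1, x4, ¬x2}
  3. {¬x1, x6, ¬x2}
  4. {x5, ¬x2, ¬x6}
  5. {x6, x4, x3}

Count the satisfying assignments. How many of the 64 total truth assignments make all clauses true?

Split on x1, then x2.
  x1=T, x2=T: remaining (x3,x4,x5,x6) ∈ {(F,F,T,T); (F,T,T,T); (T,F,T,T); (T,T,T,T)} — 4.
  x1=T, x2=F: x5 free; 7 ways for (x3,x4,x6) × 2^1 = 14.
  x1=F, x2=T: x3 free; 3 ways for (x4,x5,x6) × 2^1 = 6.
  x1=F, x2=F: 11 of the 16 assignments to (x3,x4,x5,x6) work.
Total: 4 + 14 + 6 + 11 = 35.

35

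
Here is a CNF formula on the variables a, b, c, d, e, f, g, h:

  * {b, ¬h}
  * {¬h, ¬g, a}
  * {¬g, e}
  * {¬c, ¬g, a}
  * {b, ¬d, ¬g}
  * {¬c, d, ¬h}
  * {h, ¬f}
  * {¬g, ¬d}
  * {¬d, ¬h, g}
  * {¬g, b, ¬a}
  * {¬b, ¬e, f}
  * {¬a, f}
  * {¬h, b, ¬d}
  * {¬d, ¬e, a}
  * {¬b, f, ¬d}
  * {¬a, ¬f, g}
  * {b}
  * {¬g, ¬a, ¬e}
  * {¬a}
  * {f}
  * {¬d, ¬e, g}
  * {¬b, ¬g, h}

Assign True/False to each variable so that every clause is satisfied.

a=F  b=T  c=F  d=F  e=T  f=T  g=F  h=T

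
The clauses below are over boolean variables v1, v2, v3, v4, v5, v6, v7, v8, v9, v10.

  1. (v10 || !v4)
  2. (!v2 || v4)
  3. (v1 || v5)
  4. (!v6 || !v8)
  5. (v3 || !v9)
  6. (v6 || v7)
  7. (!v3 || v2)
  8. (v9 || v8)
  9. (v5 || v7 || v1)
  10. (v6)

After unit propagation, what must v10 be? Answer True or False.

True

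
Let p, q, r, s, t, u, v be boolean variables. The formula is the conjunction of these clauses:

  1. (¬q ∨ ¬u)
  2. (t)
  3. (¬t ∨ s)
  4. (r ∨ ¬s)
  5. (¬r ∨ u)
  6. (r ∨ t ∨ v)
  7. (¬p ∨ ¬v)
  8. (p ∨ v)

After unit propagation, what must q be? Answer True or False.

False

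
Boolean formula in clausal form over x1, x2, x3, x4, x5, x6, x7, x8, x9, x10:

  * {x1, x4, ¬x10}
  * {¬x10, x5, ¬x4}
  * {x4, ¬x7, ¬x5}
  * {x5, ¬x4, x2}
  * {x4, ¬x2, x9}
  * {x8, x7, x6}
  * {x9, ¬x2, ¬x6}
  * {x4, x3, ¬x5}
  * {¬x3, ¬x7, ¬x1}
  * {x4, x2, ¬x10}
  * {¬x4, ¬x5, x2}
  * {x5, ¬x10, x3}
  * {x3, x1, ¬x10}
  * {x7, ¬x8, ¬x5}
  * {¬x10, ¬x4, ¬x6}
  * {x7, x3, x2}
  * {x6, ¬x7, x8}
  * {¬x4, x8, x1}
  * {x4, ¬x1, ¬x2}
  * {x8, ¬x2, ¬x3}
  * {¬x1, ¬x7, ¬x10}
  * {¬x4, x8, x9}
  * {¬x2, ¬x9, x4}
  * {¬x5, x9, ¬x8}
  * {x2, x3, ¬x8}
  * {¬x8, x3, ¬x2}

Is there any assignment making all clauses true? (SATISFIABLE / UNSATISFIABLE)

x10 occurs only negated in the remaining clauses — set x10 = False.
Try x1 = True.
For the remaining variables, x2 = True, x3 = True, x4 = True, x5 = False, x6 = False, x7 = False, x8 = True, x9 = False works.
So x1 = True  x2 = True  x3 = True  x4 = True  x5 = False  x6 = False  x7 = False  x8 = True  x9 = False  x10 = False is a satisfying assignment.

SATISFIABLE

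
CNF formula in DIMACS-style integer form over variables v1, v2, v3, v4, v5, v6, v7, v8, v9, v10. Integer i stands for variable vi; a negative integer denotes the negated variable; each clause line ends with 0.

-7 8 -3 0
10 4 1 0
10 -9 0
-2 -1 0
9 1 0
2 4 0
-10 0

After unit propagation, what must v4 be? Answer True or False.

Unit clause (!v10) sets v10 = False.
(v10 || !v9): since v10 = False, the clause reduces to (!v9). v9 = False.
In (v9 || v1), v9 is now false; v1 must hold, so v1 = True.
From (!v2 || !v1) and v1 = True: v2 = False.
In (v4 || v2), v2 is now false; v4 must hold, so v4 = True.

True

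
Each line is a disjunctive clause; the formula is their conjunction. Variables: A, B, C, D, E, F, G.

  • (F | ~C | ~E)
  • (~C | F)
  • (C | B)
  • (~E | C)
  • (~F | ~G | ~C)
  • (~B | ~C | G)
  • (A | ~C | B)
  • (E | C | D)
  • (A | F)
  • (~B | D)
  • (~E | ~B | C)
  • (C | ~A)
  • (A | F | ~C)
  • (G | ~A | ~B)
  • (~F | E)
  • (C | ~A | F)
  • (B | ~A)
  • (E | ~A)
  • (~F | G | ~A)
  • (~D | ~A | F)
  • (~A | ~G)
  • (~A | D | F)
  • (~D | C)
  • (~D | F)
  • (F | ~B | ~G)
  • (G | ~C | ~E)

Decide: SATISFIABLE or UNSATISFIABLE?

UNSATISFIABLE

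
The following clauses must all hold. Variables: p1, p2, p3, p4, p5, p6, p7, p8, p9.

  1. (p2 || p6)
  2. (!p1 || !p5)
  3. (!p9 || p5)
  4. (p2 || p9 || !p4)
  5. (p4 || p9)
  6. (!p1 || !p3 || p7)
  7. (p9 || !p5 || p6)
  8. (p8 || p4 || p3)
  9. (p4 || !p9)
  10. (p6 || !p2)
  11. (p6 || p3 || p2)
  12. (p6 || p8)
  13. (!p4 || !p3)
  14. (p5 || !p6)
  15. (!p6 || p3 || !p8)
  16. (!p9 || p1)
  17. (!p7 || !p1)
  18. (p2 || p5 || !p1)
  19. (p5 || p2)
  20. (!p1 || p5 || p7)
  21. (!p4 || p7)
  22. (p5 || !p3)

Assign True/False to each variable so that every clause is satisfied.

p1=False  p2=True  p3=False  p4=True  p5=True  p6=True  p7=True  p8=False  p9=False

Try p1 = False.
  then p9 is forced to False.
  then p4 is forced to True.
  then p2 is forced to True.
  then p6 is forced to True.
  then p3 is forced to False.
  then p5 is forced to True.
  then p8 is forced to False.
  then p7 is forced to True.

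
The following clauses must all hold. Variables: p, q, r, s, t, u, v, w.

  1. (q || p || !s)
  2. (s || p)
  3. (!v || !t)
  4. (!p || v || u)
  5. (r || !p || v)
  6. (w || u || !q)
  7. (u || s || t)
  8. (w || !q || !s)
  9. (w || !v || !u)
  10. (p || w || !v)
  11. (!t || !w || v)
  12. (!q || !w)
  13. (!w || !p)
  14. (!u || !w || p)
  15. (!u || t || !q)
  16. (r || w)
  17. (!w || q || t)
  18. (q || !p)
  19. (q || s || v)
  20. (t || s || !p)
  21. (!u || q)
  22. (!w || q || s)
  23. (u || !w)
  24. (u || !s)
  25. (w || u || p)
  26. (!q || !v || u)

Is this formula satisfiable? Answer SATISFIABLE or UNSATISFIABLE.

SATISFIABLE

r occurs only positively in the remaining clauses — set r = True.
Set p = True and propagate.
  then w is forced to False.
  then q is forced to True.
  then u is forced to True.
  then s is forced to False.
  then v is forced to False.
  then t is forced to True.
Every clause has at least one true literal under this assignment.
So p=True, q=True, r=True, s=False, t=True, u=True, v=False, w=False is a satisfying assignment.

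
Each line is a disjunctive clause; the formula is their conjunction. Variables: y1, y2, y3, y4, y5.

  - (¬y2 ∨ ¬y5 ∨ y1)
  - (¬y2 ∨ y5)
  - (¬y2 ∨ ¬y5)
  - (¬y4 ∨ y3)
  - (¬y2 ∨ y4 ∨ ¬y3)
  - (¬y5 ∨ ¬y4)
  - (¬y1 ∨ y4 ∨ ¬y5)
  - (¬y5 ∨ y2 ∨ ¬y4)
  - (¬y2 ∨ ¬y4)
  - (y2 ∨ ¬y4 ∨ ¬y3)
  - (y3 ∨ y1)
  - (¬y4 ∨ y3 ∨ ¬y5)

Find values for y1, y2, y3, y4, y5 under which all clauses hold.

y1=True  y2=False  y3=True  y4=False  y5=False

Try y1 = True.
Try y2 = False.
Set y3 = True and propagate.
  then y4 is forced to False.
  then y5 is forced to False.
Every clause has at least one true literal under this assignment.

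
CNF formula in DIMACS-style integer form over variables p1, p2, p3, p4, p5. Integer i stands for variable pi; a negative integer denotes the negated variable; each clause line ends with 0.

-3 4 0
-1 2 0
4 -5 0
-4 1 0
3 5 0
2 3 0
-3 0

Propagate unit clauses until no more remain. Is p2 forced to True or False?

(~p3) is a unit clause: p3 = False.
(p3 | p5): since p3 = False, the clause reduces to (p5). p5 = True.
In (p4 | ~p5), ~p5 is now false; p4 must hold, so p4 = True.
(~p4 | p1): since p4 = True, the clause reduces to (p1). p1 = True.
In (p2 | ~p1), ~p1 is now false; p2 must hold, so p2 = True.

True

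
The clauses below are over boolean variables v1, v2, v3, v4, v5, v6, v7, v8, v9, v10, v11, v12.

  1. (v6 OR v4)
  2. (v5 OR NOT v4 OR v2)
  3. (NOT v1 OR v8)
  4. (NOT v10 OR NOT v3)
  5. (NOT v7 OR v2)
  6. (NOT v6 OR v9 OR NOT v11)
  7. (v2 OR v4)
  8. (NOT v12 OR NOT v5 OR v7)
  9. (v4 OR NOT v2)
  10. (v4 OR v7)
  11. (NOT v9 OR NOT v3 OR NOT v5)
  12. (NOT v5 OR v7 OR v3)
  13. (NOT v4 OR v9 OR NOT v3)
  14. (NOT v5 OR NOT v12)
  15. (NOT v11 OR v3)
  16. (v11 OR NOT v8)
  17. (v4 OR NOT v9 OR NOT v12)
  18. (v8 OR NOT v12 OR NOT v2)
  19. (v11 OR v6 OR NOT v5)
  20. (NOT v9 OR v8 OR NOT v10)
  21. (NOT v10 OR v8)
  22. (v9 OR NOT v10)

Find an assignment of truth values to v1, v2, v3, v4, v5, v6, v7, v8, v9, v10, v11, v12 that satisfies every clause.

v1=T, v2=T, v3=T, v4=T, v5=F, v6=F, v7=T, v8=T, v9=T, v10=F, v11=T, v12=F

Check each clause:
  1. (v4 OR v6) — v4 is true.
  2. (v2 OR NOT v4 OR v5) — v2 is true.
  3. (v8 OR NOT v1) — v8 is true.
  4. (NOT v10 OR NOT v3) — NOT v10 is true.
  5. (v2 OR NOT v7) — v2 is true.
  6. (NOT v11 OR v9 OR NOT v6) — v9 is true.
  7. (v4 OR v2) — v2 is true.
  8. (NOT v5 OR NOT v12 OR v7) — NOT v5 is true.
  9. (NOT v2 OR v4) — v4 is true.
  10. (v7 OR v4) — v4 is true.
  11. (NOT v3 OR NOT v5 OR NOT v9) — NOT v5 is true.
  12. (v7 OR v3 OR NOT v5) — NOT v5 is true.
  13. (NOT v4 OR v9 OR NOT v3) — v9 is true.
  14. (NOT v12 OR NOT v5) — NOT v5 is true.
  15. (v3 OR NOT v11) — v3 is true.
  16. (NOT v8 OR v11) — v11 is true.
  17. (v4 OR NOT v9 OR NOT v12) — v4 is true.
  18. (NOT v2 OR NOT v12 OR v8) — v8 is true.
  19. (v11 OR NOT v5 OR v6) — v11 is true.
  20. (v8 OR NOT v10 OR NOT v9) — v8 is true.
  21. (v8 OR NOT v10) — v8 is true.
  22. (v9 OR NOT v10) — v9 is true.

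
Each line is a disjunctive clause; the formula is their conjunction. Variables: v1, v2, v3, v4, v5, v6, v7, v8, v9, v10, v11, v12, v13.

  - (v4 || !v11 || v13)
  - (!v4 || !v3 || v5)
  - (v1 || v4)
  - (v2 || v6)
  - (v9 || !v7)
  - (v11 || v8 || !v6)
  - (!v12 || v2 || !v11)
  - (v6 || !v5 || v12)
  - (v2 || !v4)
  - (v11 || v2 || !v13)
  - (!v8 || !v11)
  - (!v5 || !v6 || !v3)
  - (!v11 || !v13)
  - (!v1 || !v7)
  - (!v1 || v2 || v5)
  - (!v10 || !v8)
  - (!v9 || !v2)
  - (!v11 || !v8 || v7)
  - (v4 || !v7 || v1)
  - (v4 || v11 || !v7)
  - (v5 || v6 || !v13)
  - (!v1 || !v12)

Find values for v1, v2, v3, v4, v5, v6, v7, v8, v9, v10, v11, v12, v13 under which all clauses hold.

v1=F  v2=T  v3=F  v4=T  v5=T  v6=T  v7=F  v8=F  v9=F  v10=F  v11=T  v12=F  v13=F

v3 occurs only negated in the remaining clauses — set v3 = False.
Pure literal: v10 appears only negated; assign v10 = False.
Set v1 = False and propagate.
  then v4 is forced to True.
  then v2 is forced to True.
  then v9 is forced to False.
  then v7 is forced to False.
For the remaining variables, v5 = True, v6 = True, v8 = False, v11 = True, v12 = False, v13 = False works.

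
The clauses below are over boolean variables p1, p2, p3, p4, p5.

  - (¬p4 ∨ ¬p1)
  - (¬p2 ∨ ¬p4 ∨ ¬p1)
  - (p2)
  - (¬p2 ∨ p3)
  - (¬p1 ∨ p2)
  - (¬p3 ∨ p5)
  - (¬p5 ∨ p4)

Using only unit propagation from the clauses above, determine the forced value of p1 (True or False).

False

Unit clause (p2) sets p2 = True.
(p3 ∨ ¬p2): since p2 = True, the clause reduces to (p3). p3 = True.
(¬p3 ∨ p5) with p3 = True leaves only p5, so p5 = True.
From (p4 ∨ ¬p5) and p5 = True: p4 = True.
In (¬p1 ∨ ¬p4), ¬p4 is now false; ¬p1 must hold, so p1 = False.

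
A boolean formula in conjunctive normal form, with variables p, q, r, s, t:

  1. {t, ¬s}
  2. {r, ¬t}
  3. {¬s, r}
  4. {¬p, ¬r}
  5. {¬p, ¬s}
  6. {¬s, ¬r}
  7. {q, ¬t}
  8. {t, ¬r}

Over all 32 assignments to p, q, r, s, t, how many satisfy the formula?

5

Satisfying assignments:
  p=F q=F r=F s=F t=F
  p=F q=T r=F s=F t=F
  p=F q=T r=T s=F t=T
  p=T q=F r=F s=F t=F
  p=T q=T r=F s=F t=F
That's 5 in total.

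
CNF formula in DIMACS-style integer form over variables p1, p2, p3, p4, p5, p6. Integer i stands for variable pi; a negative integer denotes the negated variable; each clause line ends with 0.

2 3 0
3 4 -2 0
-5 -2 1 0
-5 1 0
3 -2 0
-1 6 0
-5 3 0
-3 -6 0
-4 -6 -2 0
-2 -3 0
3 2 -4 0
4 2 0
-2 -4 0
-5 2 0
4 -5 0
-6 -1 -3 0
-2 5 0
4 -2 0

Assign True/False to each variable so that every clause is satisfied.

p1=F, p2=F, p3=T, p4=T, p5=F, p6=F

Check each clause:
  1. (p3 ∨ p2) — p3 is true.
  2. (p3 ∨ ¬p2 ∨ p4) — p3 is true.
  3. (¬p2 ∨ p1 ∨ ¬p5) — ¬p5 is true.
  4. (p1 ∨ ¬p5) — ¬p5 is true.
  5. (p3 ∨ ¬p2) — p3 is true.
  6. (¬p1 ∨ p6) — ¬p1 is true.
  7. (p3 ∨ ¬p5) — p3 is true.
  8. (¬p6 ∨ ¬p3) — ¬p6 is true.
  9. (¬p6 ∨ ¬p2 ∨ ¬p4) — ¬p6 is true.
  10. (¬p3 ∨ ¬p2) — ¬p2 is true.
  11. (p3 ∨ ¬p4 ∨ p2) — p3 is true.
  12. (p4 ∨ p2) — p4 is true.
  13. (¬p2 ∨ ¬p4) — ¬p2 is true.
  14. (¬p5 ∨ p2) — ¬p5 is true.
  15. (¬p5 ∨ p4) — ¬p5 is true.
  16. (¬p6 ∨ ¬p3 ∨ ¬p1) — ¬p6 is true.
  17. (p5 ∨ ¬p2) — ¬p2 is true.
  18. (¬p2 ∨ p4) — p4 is true.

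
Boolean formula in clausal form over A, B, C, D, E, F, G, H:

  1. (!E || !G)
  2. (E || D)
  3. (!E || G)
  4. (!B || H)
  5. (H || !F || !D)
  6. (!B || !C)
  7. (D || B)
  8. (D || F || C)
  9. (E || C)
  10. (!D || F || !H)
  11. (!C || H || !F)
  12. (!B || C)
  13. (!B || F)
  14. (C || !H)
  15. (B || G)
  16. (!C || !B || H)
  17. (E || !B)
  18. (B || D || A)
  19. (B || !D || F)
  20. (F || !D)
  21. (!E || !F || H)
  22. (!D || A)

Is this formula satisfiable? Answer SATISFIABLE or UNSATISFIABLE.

SATISFIABLE

A occurs only positively in the remaining clauses — set A = True.
Try B = False.
  then D is forced to True.
  then G is forced to True.
  then E is forced to False.
  then C is forced to True.
  then F is forced to True.
  then H is forced to True.
Every clause has at least one true literal under this assignment.
So A=T, B=F, C=T, D=T, E=F, F=T, G=T, H=T is a satisfying assignment.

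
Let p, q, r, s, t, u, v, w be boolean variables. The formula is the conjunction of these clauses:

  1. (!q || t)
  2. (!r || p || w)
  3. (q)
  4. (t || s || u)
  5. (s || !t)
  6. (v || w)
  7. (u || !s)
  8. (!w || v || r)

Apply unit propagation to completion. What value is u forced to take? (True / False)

(q) is a unit clause: q = True.
From (!q || t) and q = True: t = True.
In (!t || s), !t is now false; s must hold, so s = True.
In (u || !s), !s is now false; u must hold, so u = True.

True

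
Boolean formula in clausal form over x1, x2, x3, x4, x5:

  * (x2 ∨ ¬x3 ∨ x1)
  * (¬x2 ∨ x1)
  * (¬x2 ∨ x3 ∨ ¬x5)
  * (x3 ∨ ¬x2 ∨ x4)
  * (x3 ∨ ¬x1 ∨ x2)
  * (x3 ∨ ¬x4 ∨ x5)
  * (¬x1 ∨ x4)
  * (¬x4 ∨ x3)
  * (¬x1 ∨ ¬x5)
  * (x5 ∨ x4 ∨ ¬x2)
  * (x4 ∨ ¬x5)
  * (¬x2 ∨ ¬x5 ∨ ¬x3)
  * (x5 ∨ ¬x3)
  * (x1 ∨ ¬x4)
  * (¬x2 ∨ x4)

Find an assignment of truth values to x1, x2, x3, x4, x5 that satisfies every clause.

x1 = False  x2 = False  x3 = False  x4 = False  x5 = False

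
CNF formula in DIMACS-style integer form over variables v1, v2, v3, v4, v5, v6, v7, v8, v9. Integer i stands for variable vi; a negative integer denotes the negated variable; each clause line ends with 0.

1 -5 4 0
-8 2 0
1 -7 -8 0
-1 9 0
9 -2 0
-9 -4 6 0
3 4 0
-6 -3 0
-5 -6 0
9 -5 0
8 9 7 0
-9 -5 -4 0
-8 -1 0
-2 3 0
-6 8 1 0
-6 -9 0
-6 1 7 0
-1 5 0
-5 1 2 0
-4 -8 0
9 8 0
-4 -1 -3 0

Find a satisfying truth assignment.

v1=T  v2=F  v3=T  v4=F  v5=T  v6=F  v7=F  v8=F  v9=T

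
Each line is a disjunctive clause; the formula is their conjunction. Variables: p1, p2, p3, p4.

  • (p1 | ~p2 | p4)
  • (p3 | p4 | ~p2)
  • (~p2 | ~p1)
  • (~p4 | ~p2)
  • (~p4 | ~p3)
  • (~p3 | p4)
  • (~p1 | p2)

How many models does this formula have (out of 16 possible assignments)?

2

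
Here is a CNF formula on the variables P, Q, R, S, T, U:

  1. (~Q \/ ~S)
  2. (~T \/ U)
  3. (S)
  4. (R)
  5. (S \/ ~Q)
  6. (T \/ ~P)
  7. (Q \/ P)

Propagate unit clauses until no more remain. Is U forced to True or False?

(S) is a unit clause: S = True.
In (~Q \/ ~S), ~S is now false; ~Q must hold, so Q = False.
(R) stands alone — R = True.
(Q \/ P): since Q = False, the clause reduces to (P). P = True.
In (~P \/ T), ~P is now false; T must hold, so T = True.
In (U \/ ~T), ~T is now false; U must hold, so U = True.

True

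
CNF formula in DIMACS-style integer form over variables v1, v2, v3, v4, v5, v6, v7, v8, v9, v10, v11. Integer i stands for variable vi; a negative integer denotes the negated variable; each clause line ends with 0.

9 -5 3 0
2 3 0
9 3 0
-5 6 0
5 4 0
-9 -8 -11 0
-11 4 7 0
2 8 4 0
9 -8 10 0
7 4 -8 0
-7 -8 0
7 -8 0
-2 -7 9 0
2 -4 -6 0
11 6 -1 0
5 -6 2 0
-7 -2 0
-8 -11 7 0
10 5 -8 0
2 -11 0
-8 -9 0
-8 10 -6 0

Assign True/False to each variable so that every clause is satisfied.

v1 = 0  v2 = 0  v3 = 1  v4 = 1  v5 = 0  v6 = 0  v7 = 0  v8 = 0  v9 = 0  v10 = 0  v11 = 0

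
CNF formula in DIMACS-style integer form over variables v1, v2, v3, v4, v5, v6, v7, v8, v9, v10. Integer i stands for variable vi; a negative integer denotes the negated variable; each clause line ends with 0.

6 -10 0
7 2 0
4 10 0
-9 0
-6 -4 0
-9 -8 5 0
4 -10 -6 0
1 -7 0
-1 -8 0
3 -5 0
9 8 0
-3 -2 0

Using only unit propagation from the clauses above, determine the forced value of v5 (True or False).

Unit clause (¬v9) sets v9 = False.
(v9 ∨ v8): since v9 = False, the clause reduces to (v8). v8 = True.
(¬v8 ∨ ¬v1) with v8 = True leaves only ¬v1, so v1 = False.
From (¬v7 ∨ v1) and v1 = False: v7 = False.
(v2 ∨ v7) with v7 = False leaves only v2, so v2 = True.
(¬v2 ∨ ¬v3) with v2 = True leaves only ¬v3, so v3 = False.
(v3 ∨ ¬v5) with v3 = False leaves only ¬v5, so v5 = False.

False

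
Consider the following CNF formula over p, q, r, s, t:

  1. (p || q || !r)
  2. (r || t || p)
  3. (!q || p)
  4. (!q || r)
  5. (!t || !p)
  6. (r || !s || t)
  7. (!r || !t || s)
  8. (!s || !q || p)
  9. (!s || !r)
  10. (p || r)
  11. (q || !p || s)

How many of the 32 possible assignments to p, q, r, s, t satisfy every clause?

Satisfying assignments:
  p=1 q=1 r=1 s=0 t=0
That's 1 in total.

1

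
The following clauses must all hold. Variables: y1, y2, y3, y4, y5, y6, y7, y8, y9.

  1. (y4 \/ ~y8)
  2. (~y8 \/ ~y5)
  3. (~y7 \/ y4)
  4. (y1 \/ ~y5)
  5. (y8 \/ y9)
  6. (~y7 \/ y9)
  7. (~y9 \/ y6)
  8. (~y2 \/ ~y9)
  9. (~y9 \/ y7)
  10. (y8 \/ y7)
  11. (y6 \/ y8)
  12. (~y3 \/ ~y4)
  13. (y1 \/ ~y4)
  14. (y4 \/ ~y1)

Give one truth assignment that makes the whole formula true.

y1=1, y2=0, y3=0, y4=1, y5=0, y6=1, y7=0, y8=1, y9=0

y2 occurs only negated in the remaining clauses — set y2 = False.
Pure literal: y3 appears only negated; assign y3 = False.
Try y1 = True.
  then y4 is forced to True.
Branch on y5: take y5 = False.
Branch on y6: take y6 = True.
For the remaining variables, y7 = False, y8 = True, y9 = False works.
Every clause has at least one true literal under this assignment.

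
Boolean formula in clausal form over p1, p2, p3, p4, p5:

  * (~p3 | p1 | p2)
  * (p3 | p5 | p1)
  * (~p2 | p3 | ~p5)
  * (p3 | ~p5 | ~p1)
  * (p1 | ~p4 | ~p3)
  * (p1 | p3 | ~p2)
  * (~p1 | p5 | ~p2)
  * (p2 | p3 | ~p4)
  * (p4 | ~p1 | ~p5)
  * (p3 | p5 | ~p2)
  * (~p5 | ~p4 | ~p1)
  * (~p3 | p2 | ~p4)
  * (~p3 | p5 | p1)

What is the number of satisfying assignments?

Satisfying assignments:
  p1=F p2=F p3=F p4=F p5=T
  p1=F p2=T p3=T p4=F p5=T
  p1=T p2=F p3=F p4=F p5=F
  p1=T p2=F p3=T p4=F p5=F
Count: 4.

4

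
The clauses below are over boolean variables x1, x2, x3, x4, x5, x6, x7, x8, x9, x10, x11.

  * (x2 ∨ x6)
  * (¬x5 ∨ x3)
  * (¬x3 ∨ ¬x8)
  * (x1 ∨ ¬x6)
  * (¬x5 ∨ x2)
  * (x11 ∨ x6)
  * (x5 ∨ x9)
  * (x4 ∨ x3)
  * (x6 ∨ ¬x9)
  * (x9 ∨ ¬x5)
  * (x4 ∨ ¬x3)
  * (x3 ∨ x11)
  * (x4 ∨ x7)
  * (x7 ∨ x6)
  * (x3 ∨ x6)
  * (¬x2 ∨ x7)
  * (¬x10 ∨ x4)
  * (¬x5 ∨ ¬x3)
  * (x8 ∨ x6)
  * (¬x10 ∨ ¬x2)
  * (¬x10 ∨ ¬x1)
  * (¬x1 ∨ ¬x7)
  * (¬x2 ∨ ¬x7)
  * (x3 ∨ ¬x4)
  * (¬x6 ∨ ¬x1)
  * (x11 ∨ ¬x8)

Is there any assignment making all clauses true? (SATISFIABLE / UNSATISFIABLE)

UNSATISFIABLE

x3 = True:
  propagation gives x8=False, x4=True, x5=False, x9=True; an empty clause results — contradiction.
x3 = False:
  propagation gives x5=False, x9=True, x4=True; an empty clause results — contradiction.
Every branch closes, so no satisfying assignment exists.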